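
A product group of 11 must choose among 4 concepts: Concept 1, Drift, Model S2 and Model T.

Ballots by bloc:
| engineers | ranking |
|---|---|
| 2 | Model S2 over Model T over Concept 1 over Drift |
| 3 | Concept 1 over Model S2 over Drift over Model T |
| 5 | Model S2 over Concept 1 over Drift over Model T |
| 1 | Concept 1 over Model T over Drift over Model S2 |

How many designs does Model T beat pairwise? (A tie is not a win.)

Model T against each rival (11 engineers):
Model T vs Concept 1: 2 for Model T, 9 for Concept 1 — Concept 1 by 9–2.
Model T vs Drift: Drift, 8–3.
Model T vs Model S2: Model T is ranked higher on 1 ballot, Model S2 on 10. Model S2 wins 10–1.
Model T beats no one; loses to Concept 1, Drift, Model S2 — 0 pairwise wins.

0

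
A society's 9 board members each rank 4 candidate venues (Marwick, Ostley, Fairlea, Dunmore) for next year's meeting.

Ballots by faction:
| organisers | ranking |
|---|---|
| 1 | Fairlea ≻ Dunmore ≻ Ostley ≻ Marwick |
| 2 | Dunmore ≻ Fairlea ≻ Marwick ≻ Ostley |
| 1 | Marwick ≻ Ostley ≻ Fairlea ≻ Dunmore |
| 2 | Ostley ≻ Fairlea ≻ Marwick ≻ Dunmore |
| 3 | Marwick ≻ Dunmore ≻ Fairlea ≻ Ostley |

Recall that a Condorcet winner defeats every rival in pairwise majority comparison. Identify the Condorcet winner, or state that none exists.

none

Pairwise majorities:
Marwick vs Ostley: Marwick is ranked higher on 2+1+3 = 6 ballots, Ostley on 3. Marwick wins 6–3.
Marwick vs Fairlea: Fairlea, 5–4.
Marwick vs Dunmore: 6 to 3, Marwick.
Ostley vs Fairlea: Fairlea wins 6–3.
Ostley vs Dunmore: Ostley is ranked higher on 1+2 = 3 ballots, Dunmore on 6. Dunmore wins 6–3.
Fairlea vs Dunmore: Dunmore, 5–4.
No city is unbeaten: Marwick loses to Fairlea; Ostley loses to Marwick; Fairlea loses to Dunmore; Dunmore loses to Marwick. In particular Marwick beats Dunmore beats Fairlea beats Marwick is a majority cycle — no Condorcet winner exists.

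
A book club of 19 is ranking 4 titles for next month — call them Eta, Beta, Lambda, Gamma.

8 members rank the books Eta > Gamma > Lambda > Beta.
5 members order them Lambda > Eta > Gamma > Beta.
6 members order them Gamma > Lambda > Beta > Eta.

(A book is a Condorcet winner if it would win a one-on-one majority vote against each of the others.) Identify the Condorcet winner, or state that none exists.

Head-to-head results (19 members):
Eta–Beta: Eta 13–6.
Eta vs Lambda: Lambda wins 11–8.
Eta–Gamma: Eta 13–6.
Beta vs Lambda: Lambda wins 19–0.
Beta vs Gamma: Gamma, 19–0.
Lambda–Gamma: Gamma 14–5.
No book is unbeaten: Eta loses to Lambda; Beta loses to Eta; Lambda loses to Gamma; Gamma loses to Eta. In particular Eta > Gamma > Lambda > Eta is a majority cycle — no Condorcet winner exists.

none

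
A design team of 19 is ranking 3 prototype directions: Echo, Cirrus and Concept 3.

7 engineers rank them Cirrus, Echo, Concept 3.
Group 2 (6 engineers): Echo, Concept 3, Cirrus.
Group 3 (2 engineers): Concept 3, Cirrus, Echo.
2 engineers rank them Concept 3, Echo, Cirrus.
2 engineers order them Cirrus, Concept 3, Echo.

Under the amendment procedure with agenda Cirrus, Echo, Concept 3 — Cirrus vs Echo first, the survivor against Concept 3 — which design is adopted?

Concept 3

Round 1: Cirrus vs Echo — 11–8, Cirrus advances.
Round 2: Cirrus vs Concept 3 — 9–10, Concept 3 advances.
Concept 3 survives the agenda.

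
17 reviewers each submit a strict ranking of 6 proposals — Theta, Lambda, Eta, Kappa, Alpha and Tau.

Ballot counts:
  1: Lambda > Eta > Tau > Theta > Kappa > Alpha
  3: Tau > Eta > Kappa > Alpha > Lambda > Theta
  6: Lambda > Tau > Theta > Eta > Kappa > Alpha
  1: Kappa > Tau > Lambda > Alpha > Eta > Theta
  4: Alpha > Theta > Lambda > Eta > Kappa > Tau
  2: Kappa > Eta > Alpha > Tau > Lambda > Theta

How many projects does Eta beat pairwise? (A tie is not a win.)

Eta against each rival (17 reviewers):
Eta vs Theta: 1+3+1+2 = 7 for Eta, 10 for Theta — Theta by 10–7.
Eta vs Lambda: 3+2 = 5 for Eta, 12 for Lambda — Lambda by 12–5.
Eta vs Kappa: 1+3+6+4 = 14 for Eta, 3 for Kappa — Eta by 14–3.
Eta vs Alpha: 12 to 5, Eta.
Eta vs Tau: Tau, 10–7.
Eta beats Kappa, Alpha; loses to Theta, Lambda, Tau — 2 pairwise wins.

2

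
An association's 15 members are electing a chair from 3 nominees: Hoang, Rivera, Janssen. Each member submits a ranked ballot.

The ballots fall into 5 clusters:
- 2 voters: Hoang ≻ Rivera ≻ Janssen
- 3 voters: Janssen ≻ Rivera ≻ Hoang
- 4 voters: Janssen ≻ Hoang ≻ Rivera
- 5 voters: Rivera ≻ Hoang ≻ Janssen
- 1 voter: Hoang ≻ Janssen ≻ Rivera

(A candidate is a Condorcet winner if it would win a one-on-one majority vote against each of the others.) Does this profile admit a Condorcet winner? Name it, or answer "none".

Check each pair by majority over 15 ballots:
Hoang–Rivera: Rivera 8–7.
Hoang vs Janssen: 8 to 7, Hoang.
Rivera vs Janssen: Rivera is ranked higher on 2+5 = 7 ballots, Janssen on 8. Janssen wins 8–7.
Every candidate loses at least once (Hoang loses to Rivera; Rivera loses to Janssen; Janssen loses to Hoang). The majority relation contains the cycle Hoang → Janssen → Rivera → Hoang, so there is no Condorcet winner.

none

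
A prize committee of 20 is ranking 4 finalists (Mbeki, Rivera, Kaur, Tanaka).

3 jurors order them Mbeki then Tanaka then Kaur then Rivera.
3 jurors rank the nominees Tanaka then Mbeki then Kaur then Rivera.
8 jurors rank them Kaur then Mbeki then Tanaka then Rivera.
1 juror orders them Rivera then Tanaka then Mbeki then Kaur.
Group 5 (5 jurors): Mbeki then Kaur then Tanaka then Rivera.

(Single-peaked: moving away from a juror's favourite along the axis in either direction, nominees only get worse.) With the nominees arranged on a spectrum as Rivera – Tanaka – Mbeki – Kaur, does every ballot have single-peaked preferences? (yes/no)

yes

Axis positions: Rivera=1, Tanaka=2, Mbeki=3, Kaur=4.
Group 1 (peak Mbeki at position 3): ranking walks positions 3-2-4-1, expanding outward from the peak — single-peaked.
Group 2 (peak Tanaka at position 2): ranking walks positions 2-3-4-1, expanding outward from the peak — single-peaked.
Group 3 (peak Kaur at position 4): ranking walks positions 4-3-2-1, expanding outward from the peak — single-peaked.
Group 4 (peak Rivera at position 1): ranking walks positions 1-2-3-4, expanding outward from the peak — single-peaked.
Group 5 (peak Mbeki at position 3): ranking walks positions 3-4-2-1, expanding outward from the peak — single-peaked.
Every ranking is single-peaked on this axis.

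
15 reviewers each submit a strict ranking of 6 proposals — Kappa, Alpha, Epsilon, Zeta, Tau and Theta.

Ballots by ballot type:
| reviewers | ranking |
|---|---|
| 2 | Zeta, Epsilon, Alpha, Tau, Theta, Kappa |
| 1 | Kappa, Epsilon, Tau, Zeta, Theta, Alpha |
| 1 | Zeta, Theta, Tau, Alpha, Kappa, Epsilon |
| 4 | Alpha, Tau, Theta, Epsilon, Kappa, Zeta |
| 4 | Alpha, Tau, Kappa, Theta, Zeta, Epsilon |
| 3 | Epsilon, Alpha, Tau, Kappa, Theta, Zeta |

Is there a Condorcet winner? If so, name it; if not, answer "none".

Head-to-head results (15 reviewers):
Kappa vs Alpha: 1 for Kappa, 14 for Alpha — Alpha by 14–1.
Kappa vs Epsilon: Epsilon wins 9–6.
Kappa vs Zeta: Kappa wins 12–3.
Kappa vs Tau: 1 for Kappa, 14 for Tau — Tau by 14–1.
Kappa vs Theta: Kappa wins 8–7.
Alpha vs Epsilon: Alpha, 9–6.
Alpha vs Zeta: 4+4+3 = 11 for Alpha, 4 for Zeta — Alpha by 11–4.
Alpha–Tau: Alpha 13–2.
Alpha–Theta: Alpha 13–2.
Epsilon vs Zeta: Epsilon wins 8–7.
Epsilon vs Tau: Epsilon is ranked higher on 2+1+3 = 6 ballots, Tau on 9. Tau wins 9–6.
Epsilon vs Theta: 2+1+3 = 6 for Epsilon, 9 for Theta — Theta by 9–6.
Zeta vs Tau: Zeta preferred on 2+1 = 3 ballots; Tau wins 12–3.
Zeta vs Theta: Theta wins 11–4.
Tau vs Theta: Tau, 14–1.
Alpha defeats every rival head-to-head and is the Condorcet winner.

Alpha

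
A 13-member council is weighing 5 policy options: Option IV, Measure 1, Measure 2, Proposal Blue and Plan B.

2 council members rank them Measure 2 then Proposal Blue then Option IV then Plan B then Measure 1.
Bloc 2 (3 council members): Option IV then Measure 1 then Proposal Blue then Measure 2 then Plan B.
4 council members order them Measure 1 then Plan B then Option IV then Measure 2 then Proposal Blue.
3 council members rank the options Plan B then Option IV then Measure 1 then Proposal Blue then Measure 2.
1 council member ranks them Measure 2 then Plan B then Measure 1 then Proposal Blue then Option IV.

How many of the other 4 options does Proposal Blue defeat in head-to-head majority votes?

0

Proposal Blue against each rival (13 council members):
Proposal Blue vs Option IV: Option IV wins 10–3.
Proposal Blue vs Measure 1: Measure 1, 11–2.
Proposal Blue–Measure 2: Measure 2 7–6.
Proposal Blue vs Plan B: Plan B wins 8–5.
Proposal Blue beats no one; loses to Option IV, Measure 1, Measure 2, Plan B — 0 pairwise wins.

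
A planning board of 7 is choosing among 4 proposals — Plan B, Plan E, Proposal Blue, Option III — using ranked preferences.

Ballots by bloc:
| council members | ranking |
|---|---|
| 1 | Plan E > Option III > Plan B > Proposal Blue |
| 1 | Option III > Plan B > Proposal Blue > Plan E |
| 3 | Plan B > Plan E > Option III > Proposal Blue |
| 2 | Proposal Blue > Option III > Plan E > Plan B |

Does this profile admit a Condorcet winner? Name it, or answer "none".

none

Check each pair by majority over 7 ballots:
Plan B vs Plan E: Plan B preferred on 1+3 = 4 ballots; Plan B wins 4–3.
Plan B vs Proposal Blue: Plan B preferred on 1+1+3 = 5 ballots; Plan B wins 5–2.
Plan B vs Option III: 3 for Plan B, 4 for Option III — Option III by 4–3.
Plan E vs Proposal Blue: 4 to 3, Plan E.
Plan E vs Option III: Plan E is ranked higher on 1+3 = 4 ballots, Option III on 3. Plan E wins 4–3.
Proposal Blue vs Option III: Option III, 5–2.
Every option loses at least once (Plan B loses to Option III; Plan E loses to Plan B; Proposal Blue loses to Plan B; Option III loses to Plan E). The majority relation contains the cycle Plan B > Plan E > Option III > Plan B, so there is no Condorcet winner.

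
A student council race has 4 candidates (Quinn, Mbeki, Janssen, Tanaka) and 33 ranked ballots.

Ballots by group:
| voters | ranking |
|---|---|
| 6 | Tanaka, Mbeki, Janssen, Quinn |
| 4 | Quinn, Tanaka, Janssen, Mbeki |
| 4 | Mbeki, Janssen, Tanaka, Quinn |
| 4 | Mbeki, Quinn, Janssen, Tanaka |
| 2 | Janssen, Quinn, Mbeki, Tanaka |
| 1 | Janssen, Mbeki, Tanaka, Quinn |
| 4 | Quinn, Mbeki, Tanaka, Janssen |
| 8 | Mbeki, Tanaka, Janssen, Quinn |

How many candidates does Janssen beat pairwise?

Janssen against each rival (33 voters):
Janssen vs Quinn: Janssen wins 21–12.
Janssen–Mbeki: Mbeki 26–7.
Janssen vs Tanaka: 4+4+2+1 = 11 for Janssen, 22 for Tanaka — Tanaka by 22–11.
Janssen beats Quinn; loses to Mbeki, Tanaka — 1 pairwise win.

1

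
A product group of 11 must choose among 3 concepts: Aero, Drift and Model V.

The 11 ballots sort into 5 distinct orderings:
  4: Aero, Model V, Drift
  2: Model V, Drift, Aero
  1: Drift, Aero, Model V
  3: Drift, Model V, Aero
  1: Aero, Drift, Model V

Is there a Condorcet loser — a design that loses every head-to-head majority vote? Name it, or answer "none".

Pairwise majorities:
Aero vs Drift: 4+1 = 5 for Aero, 6 for Drift — Drift by 6–5.
Aero vs Model V: Aero, 6–5.
Drift vs Model V: Model V wins 6–5.
No design is winless: Aero beats Model V; Drift beats Aero; Model V beats Drift. There is no Condorcet loser.

none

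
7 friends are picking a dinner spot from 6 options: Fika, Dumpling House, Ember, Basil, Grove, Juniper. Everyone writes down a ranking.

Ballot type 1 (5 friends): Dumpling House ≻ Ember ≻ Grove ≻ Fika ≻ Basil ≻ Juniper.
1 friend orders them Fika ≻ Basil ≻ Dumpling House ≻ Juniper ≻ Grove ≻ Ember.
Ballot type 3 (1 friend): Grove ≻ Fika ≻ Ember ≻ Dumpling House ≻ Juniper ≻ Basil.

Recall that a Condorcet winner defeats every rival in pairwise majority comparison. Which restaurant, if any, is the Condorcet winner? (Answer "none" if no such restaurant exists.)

Check each pair by majority over 7 ballots:
Fika vs Dumpling House: Fika is ranked higher on 1+1 = 2 ballots, Dumpling House on 5. Dumpling House wins 5–2.
Fika vs Ember: 1+1 = 2 for Fika, 5 for Ember — Ember by 5–2.
Fika vs Basil: 7 to 0, Fika.
Fika vs Grove: Grove, 6–1.
Fika vs Juniper: Fika, 7–0.
Dumpling House vs Ember: Dumpling House is ranked higher on 5+1 = 6 ballots, Ember on 1. Dumpling House wins 6–1.
Dumpling House vs Basil: Dumpling House wins 6–1.
Dumpling House vs Grove: Dumpling House wins 6–1.
Dumpling House vs Juniper: Dumpling House preferred on 5+1+1 = 7 ballots; Dumpling House wins 7–0.
Ember vs Basil: Ember wins 6–1.
Ember–Grove: Ember 5–2.
Ember vs Juniper: Ember is ranked higher on 5+1 = 6 ballots, Juniper on 1. Ember wins 6–1.
Basil vs Grove: Basil preferred on 1 ballot; Grove wins 6–1.
Basil vs Juniper: Basil is ranked higher on 5+1 = 6 ballots, Juniper on 1. Basil wins 6–1.
Grove–Juniper: Grove 6–1.
Dumpling House wins every pairwise contest, so Dumpling House is the Condorcet winner.

Dumpling House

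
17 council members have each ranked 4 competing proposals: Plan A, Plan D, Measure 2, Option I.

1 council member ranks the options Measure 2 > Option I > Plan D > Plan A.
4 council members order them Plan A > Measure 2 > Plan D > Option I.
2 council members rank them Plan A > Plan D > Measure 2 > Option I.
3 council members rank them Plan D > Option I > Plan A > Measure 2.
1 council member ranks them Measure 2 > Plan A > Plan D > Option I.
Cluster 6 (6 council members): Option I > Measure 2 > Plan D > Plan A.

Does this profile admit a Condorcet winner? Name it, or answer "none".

none

Pairwise majorities:
Plan A vs Plan D: Plan D, 10–7.
Plan A vs Measure 2: Plan A wins 9–8.
Plan A vs Option I: Option I wins 10–7.
Plan D vs Measure 2: Measure 2 wins 12–5.
Plan D vs Option I: Plan D wins 10–7.
Measure 2 vs Option I: Option I, 9–8.
Every option loses at least once (Plan A loses to Plan D; Plan D loses to Measure 2; Measure 2 loses to Plan A; Option I loses to Plan D). The majority relation contains the cycle Plan A beats Measure 2 beats Plan D beats Plan A, so there is no Condorcet winner.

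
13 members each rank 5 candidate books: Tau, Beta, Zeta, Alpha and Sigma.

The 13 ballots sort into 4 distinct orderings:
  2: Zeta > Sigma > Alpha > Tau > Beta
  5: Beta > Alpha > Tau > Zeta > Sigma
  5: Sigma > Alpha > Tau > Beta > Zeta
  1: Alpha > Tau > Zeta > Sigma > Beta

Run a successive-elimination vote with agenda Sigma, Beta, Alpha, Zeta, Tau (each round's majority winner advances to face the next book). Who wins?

Round 1: Sigma vs Beta — 8–5, Sigma advances.
Round 2: Sigma vs Alpha — 7–6, Sigma advances.
Round 3: Sigma vs Zeta — 5–8, Zeta advances.
Round 4: Zeta vs Tau — 2–11, Tau advances.
Tau survives the agenda.

Tau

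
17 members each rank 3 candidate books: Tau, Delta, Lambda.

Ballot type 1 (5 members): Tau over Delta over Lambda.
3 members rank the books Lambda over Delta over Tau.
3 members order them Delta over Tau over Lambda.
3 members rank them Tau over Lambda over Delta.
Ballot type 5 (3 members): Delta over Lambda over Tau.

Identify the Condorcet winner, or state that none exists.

Check each pair by majority over 17 ballots:
Tau vs Delta: 5+3 = 8 for Tau, 9 for Delta — Delta by 9–8.
Tau vs Lambda: 11 to 6, Tau.
Delta vs Lambda: 5+3+3 = 11 for Delta, 6 for Lambda — Delta by 11–6.
Only Delta has no losses; Delta is the Condorcet winner.

Delta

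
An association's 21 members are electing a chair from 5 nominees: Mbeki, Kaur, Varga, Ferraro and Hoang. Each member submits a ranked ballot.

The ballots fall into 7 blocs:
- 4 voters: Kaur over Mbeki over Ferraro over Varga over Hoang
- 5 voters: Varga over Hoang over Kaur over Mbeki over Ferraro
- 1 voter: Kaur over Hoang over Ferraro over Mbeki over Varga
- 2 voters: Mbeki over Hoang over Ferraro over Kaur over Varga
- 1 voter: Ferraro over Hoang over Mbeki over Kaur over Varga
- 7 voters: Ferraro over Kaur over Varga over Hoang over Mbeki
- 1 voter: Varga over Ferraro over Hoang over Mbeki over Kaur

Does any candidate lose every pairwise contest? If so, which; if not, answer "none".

none

Pairwise majorities:
Mbeki–Kaur: Kaur 17–4.
Mbeki vs Varga: Varga wins 13–8.
Mbeki vs Ferraro: Mbeki wins 11–10.
Mbeki vs Hoang: 4+2 = 6 for Mbeki, 15 for Hoang — Hoang by 15–6.
Kaur vs Varga: Kaur preferred on 4+1+2+1+7 = 15 ballots; Kaur wins 15–6.
Kaur vs Ferraro: Kaur is ranked higher on 4+5+1 = 10 ballots, Ferraro on 11. Ferraro wins 11–10.
Kaur vs Hoang: 4+1+7 = 12 for Kaur, 9 for Hoang — Kaur by 12–9.
Varga vs Ferraro: Ferraro, 15–6.
Varga vs Hoang: 17 to 4, Varga.
Ferraro vs Hoang: 13 to 8, Ferraro.
No candidate is winless: Mbeki beats Ferraro; Kaur beats Mbeki; Varga beats Mbeki; Ferraro beats Kaur; Hoang beats Mbeki. There is no Condorcet loser.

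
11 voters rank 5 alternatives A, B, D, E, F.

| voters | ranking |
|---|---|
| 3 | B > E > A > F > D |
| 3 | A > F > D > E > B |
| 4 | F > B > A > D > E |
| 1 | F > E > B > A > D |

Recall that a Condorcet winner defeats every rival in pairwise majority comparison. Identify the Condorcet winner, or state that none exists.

Head-to-head results (11 voters):
A vs B: 3 to 8, B.
A vs D: A is ranked higher on 3+3+4+1 = 11 ballots, D on 0. A wins 11–0.
A vs E: A is ranked higher on 3+4 = 7 ballots, E on 4. A wins 7–4.
A vs F: A preferred on 3+3 = 6 ballots; A wins 6–5.
B vs D: 3+4+1 = 8 for B, 3 for D — B by 8–3.
B vs E: 3+4 = 7 for B, 4 for E — B by 7–4.
B vs F: 3 for B, 8 for F — F by 8–3.
D vs E: 7 to 4, D.
D vs F: D preferred on 0 ballots; F wins 11–0.
E vs F: E preferred on 3 ballots; F wins 8–3.
Each alternative drops at least one matchup (A loses to B; B loses to F; D loses to A; E loses to A; F loses to A); the cycle A > F > B > A rules out a Condorcet winner.

none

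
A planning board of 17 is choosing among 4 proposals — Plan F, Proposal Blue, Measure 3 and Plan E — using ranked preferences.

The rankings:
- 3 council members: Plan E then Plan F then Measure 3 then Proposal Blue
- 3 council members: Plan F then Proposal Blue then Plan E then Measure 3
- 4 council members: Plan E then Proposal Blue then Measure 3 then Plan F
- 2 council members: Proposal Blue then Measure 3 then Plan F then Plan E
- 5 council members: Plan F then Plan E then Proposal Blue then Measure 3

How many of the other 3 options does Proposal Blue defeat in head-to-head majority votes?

Proposal Blue against each rival (17 council members):
Proposal Blue vs Plan F: 4+2 = 6 for Proposal Blue, 11 for Plan F — Plan F by 11–6.
Proposal Blue vs Measure 3: Proposal Blue, 14–3.
Proposal Blue vs Plan E: Proposal Blue is ranked higher on 3+2 = 5 ballots, Plan E on 12. Plan E wins 12–5.
Proposal Blue beats Measure 3; loses to Plan F, Plan E — 1 pairwise win.

1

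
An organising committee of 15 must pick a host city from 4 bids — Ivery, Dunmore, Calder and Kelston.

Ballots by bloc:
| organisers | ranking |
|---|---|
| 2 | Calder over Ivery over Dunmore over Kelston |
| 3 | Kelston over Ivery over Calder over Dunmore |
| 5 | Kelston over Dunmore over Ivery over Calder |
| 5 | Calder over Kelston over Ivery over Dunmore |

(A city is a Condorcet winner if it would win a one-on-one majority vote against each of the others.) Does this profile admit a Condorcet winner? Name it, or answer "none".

Check each pair by majority over 15 ballots:
Ivery–Dunmore: Ivery 10–5.
Ivery vs Calder: Ivery wins 8–7.
Ivery vs Kelston: Kelston, 13–2.
Dunmore–Calder: Calder 10–5.
Dunmore vs Kelston: 2 for Dunmore, 13 for Kelston — Kelston by 13–2.
Calder vs Kelston: 7 to 8, Kelston.
Only Kelston has no losses; Kelston is the Condorcet winner.

Kelston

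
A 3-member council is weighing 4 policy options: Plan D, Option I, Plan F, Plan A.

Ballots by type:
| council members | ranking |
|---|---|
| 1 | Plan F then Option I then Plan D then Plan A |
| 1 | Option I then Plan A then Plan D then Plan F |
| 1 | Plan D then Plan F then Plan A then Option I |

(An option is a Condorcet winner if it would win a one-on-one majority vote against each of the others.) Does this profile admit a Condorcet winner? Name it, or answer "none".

none

Head-to-head results (3 council members):
Plan D vs Option I: 1 for Plan D, 2 for Option I — Option I by 2–1.
Plan D vs Plan F: 2 to 1, Plan D.
Plan D vs Plan A: Plan D is ranked higher on 1+1 = 2 ballots, Plan A on 1. Plan D wins 2–1.
Option I vs Plan F: Option I is ranked higher on 1 ballot, Plan F on 2. Plan F wins 2–1.
Option I vs Plan A: 2 to 1, Option I.
Plan F vs Plan A: 2 to 1, Plan F.
Each option drops at least one matchup (Plan D loses to Option I; Option I loses to Plan F; Plan F loses to Plan D; Plan A loses to Plan D); the cycle Plan D > Plan F > Option I > Plan D rules out a Condorcet winner.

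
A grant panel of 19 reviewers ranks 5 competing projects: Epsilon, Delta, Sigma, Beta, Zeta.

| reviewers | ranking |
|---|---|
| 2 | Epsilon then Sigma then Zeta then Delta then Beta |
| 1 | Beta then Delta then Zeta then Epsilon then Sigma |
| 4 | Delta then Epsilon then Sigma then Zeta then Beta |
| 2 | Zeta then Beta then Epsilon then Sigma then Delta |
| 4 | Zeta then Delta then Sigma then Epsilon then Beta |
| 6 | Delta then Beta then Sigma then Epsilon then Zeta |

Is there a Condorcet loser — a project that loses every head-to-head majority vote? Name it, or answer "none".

Beta

Head-to-head results (19 reviewers):
Epsilon vs Delta: Delta wins 15–4.
Epsilon vs Sigma: Epsilon is ranked higher on 2+1+4+2 = 9 ballots, Sigma on 10. Sigma wins 10–9.
Epsilon vs Beta: 10 to 9, Epsilon.
Epsilon vs Zeta: Epsilon, 12–7.
Delta vs Sigma: Delta is ranked higher on 1+4+4+6 = 15 ballots, Sigma on 4. Delta wins 15–4.
Delta vs Beta: 16 to 3, Delta.
Delta vs Zeta: Delta, 11–8.
Sigma–Beta: Sigma 10–9.
Sigma vs Zeta: 12 to 7, Sigma.
Beta vs Zeta: 1+6 = 7 for Beta, 12 for Zeta — Zeta by 12–7.
Beta loses to every other project — it is the Condorcet loser.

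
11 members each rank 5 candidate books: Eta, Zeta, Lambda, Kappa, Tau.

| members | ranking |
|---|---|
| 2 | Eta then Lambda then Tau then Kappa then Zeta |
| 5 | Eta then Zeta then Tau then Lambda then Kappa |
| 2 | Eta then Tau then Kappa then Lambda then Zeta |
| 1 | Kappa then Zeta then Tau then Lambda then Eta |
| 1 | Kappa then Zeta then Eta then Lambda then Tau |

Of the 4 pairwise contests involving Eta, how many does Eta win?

4

Eta against each rival (11 members):
Eta vs Zeta: Eta is ranked higher on 2+5+2 = 9 ballots, Zeta on 2. Eta wins 9–2.
Eta vs Lambda: Eta, 10–1.
Eta–Kappa: Eta 9–2.
Eta vs Tau: Eta is ranked higher on 2+5+2+1 = 10 ballots, Tau on 1. Eta wins 10–1.
Eta beats Zeta, Lambda, Kappa, Tau — 4 pairwise wins.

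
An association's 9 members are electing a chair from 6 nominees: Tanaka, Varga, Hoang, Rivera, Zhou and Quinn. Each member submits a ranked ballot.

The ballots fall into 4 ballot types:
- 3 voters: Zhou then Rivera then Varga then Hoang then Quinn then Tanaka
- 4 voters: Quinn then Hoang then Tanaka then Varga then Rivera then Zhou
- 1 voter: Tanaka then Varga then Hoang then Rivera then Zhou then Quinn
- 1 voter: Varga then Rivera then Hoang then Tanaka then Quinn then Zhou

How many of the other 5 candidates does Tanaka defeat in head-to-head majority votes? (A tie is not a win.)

Tanaka against each rival (9 voters):
Tanaka vs Varga: Tanaka wins 5–4.
Tanaka–Hoang: Hoang 8–1.
Tanaka–Rivera: Tanaka 5–4.
Tanaka–Zhou: Tanaka 6–3.
Tanaka vs Quinn: Quinn, 7–2.
Tanaka beats Varga, Rivera, Zhou; loses to Hoang, Quinn — 3 pairwise wins.

3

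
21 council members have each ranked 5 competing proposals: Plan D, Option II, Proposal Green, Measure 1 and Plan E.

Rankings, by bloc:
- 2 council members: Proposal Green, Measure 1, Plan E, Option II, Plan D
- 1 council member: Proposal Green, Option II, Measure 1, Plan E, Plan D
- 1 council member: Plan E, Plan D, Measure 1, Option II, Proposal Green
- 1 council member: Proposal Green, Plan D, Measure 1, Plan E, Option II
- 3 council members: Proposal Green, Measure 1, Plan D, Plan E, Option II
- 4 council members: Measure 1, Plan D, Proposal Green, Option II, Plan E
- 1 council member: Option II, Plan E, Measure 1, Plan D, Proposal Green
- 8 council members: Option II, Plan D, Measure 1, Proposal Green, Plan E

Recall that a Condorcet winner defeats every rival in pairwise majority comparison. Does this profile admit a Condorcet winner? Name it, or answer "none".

Check each pair by majority over 21 ballots:
Plan D–Option II: Option II 12–9.
Plan D–Proposal Green: Plan D 14–7.
Plan D vs Measure 1: Measure 1 wins 11–10.
Plan D vs Plan E: Plan D wins 16–5.
Option II–Proposal Green: Proposal Green 11–10.
Option II–Measure 1: Measure 1 11–10.
Option II vs Plan E: Option II wins 14–7.
Proposal Green vs Measure 1: Measure 1 wins 14–7.
Proposal Green vs Plan E: Proposal Green, 19–2.
Measure 1 vs Plan E: Measure 1, 19–2.
Measure 1 defeats every rival head-to-head and is the Condorcet winner.

Measure 1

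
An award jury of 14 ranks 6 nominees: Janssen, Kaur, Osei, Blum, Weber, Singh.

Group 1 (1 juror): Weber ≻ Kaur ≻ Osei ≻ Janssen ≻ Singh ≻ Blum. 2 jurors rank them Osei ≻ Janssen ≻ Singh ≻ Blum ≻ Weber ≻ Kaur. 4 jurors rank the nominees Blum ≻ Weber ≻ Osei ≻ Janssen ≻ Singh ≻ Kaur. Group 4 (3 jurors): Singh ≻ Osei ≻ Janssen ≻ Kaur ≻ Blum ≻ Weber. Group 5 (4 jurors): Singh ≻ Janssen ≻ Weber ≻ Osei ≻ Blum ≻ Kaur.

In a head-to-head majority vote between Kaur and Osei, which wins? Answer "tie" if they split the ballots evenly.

Ballots ranking Kaur above Osei: 1.
Ballots ranking Osei above Kaur: 14 − 1 = 13.
Osei wins the head-to-head 13–1.

Osei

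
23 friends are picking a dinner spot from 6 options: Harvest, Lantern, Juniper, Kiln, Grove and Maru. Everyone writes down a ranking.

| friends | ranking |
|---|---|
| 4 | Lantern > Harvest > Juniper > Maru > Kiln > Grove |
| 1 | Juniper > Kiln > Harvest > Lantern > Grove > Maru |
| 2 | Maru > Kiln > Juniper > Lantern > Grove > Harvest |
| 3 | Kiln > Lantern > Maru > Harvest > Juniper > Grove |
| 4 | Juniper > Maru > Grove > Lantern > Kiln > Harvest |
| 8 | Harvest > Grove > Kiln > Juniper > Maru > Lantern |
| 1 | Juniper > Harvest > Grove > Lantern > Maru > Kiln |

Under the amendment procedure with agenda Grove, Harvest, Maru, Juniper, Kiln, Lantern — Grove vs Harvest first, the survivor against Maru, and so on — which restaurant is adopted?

Round 1: Grove vs Harvest — 6–17, Harvest advances.
Round 2: Harvest vs Maru — 14–9, Harvest advances.
Round 3: Harvest vs Juniper — 15–8, Harvest advances.
Round 4: Harvest vs Kiln — 13–10, Harvest advances.
Round 5: Harvest vs Lantern — 10–13, Lantern advances.
Lantern survives the agenda.

Lantern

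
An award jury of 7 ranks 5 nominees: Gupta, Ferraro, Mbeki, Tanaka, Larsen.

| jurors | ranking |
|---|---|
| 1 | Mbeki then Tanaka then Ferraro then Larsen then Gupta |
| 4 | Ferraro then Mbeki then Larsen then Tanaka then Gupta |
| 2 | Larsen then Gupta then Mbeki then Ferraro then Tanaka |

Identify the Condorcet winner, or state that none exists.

Ferraro

Pairwise majorities:
Gupta vs Ferraro: 2 for Gupta, 5 for Ferraro — Ferraro by 5–2.
Gupta vs Mbeki: Gupta is ranked higher on 2 ballots, Mbeki on 5. Mbeki wins 5–2.
Gupta vs Tanaka: Gupta preferred on 2 ballots; Tanaka wins 5–2.
Gupta vs Larsen: Gupta preferred on 0 ballots; Larsen wins 7–0.
Ferraro vs Mbeki: 4 for Ferraro, 3 for Mbeki — Ferraro by 4–3.
Ferraro vs Tanaka: 4+2 = 6 for Ferraro, 1 for Tanaka — Ferraro by 6–1.
Ferraro vs Larsen: Ferraro preferred on 1+4 = 5 ballots; Ferraro wins 5–2.
Mbeki vs Tanaka: 7 to 0, Mbeki.
Mbeki vs Larsen: Mbeki preferred on 1+4 = 5 ballots; Mbeki wins 5–2.
Tanaka vs Larsen: Tanaka preferred on 1 ballot; Larsen wins 6–1.
Ferraro beats each of Gupta, Mbeki, Tanaka, Larsen — Ferraro is the Condorcet winner.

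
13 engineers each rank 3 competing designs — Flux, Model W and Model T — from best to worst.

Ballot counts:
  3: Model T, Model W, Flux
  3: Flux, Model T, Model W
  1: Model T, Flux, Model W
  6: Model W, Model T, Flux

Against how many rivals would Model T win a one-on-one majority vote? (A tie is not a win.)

Model T against each rival (13 engineers):
Model T vs Flux: Model T, 10–3.
Model T vs Model W: Model T preferred on 3+3+1 = 7 ballots; Model T wins 7–6.
Model T beats Flux, Model W — 2 pairwise wins.

2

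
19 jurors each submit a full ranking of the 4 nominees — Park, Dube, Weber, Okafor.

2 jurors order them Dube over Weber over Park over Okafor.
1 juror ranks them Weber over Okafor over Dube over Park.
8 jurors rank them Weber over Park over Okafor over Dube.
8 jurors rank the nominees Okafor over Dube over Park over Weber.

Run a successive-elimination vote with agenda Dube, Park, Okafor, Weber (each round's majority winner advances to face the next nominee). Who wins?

Weber

Round 1: Dube vs Park — 11–8, Dube advances.
Round 2: Dube vs Okafor — 2–17, Okafor advances.
Round 3: Okafor vs Weber — 8–11, Weber advances.
The agenda winner is Weber.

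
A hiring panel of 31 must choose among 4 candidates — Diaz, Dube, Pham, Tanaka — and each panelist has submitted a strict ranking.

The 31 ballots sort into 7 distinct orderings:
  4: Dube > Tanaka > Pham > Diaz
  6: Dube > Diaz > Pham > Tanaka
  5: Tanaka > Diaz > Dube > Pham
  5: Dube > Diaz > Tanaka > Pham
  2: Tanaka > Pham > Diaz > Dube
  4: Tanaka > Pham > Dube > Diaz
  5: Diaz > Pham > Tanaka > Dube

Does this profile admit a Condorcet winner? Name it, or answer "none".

none

Head-to-head results (31 committee members):
Diaz vs Dube: Dube wins 19–12.
Diaz vs Pham: Diaz, 21–10.
Diaz vs Tanaka: Diaz wins 16–15.
Dube–Pham: Dube 20–11.
Dube vs Tanaka: Tanaka wins 16–15.
Pham vs Tanaka: Tanaka, 20–11.
Every candidate loses at least once (Diaz loses to Dube; Dube loses to Tanaka; Pham loses to Diaz; Tanaka loses to Diaz). The majority relation contains the cycle Diaz beats Tanaka beats Dube beats Diaz, so there is no Condorcet winner.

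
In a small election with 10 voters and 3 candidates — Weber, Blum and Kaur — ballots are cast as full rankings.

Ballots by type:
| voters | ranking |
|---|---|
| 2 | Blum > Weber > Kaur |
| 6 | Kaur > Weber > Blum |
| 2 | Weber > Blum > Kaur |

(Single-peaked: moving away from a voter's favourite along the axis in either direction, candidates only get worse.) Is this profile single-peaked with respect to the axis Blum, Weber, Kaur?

Axis positions: Blum=1, Weber=2, Kaur=3.
Type 1 (peak Blum at position 1): ranking walks positions 1-2-3, expanding outward from the peak — single-peaked.
Type 2 (peak Kaur at position 3): ranking walks positions 3-2-1, expanding outward from the peak — single-peaked.
Type 3 (peak Weber at position 2): ranking walks positions 2-1-3, expanding outward from the peak — single-peaked.
Every ranking is single-peaked on this axis.

yes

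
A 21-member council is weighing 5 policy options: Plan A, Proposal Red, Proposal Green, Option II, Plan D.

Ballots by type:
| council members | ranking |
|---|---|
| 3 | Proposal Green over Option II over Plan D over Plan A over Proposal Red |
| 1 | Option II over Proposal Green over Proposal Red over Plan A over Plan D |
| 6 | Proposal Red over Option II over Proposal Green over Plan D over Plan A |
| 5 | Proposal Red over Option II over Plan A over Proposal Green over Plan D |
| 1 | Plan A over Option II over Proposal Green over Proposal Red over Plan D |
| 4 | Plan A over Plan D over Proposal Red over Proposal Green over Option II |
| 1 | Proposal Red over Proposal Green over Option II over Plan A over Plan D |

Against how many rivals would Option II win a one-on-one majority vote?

Option II against each rival (21 council members):
Option II vs Plan A: Option II wins 16–5.
Option II vs Proposal Red: Option II is ranked higher on 3+1+1 = 5 ballots, Proposal Red on 16. Proposal Red wins 16–5.
Option II vs Proposal Green: 1+6+5+1 = 13 for Option II, 8 for Proposal Green — Option II by 13–8.
Option II vs Plan D: Option II wins 17–4.
Option II beats Plan A, Proposal Green, Plan D; loses to Proposal Red — 3 pairwise wins.

3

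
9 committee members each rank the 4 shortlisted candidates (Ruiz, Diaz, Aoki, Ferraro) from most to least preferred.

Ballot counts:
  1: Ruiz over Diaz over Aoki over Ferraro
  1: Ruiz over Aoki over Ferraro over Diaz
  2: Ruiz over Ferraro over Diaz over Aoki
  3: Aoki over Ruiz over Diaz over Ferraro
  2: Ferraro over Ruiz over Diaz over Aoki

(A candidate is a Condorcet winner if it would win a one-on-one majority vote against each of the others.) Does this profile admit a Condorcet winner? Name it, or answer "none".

Check each pair by majority over 9 ballots:
Ruiz vs Diaz: Ruiz preferred on 1+1+2+3+2 = 9 ballots; Ruiz wins 9–0.
Ruiz vs Aoki: 6 to 3, Ruiz.
Ruiz vs Ferraro: Ruiz, 7–2.
Diaz vs Aoki: Diaz is ranked higher on 1+2+2 = 5 ballots, Aoki on 4. Diaz wins 5–4.
Diaz vs Ferraro: Diaz is ranked higher on 1+3 = 4 ballots, Ferraro on 5. Ferraro wins 5–4.
Aoki–Ferraro: Aoki 5–4.
Ruiz wins every pairwise contest, so Ruiz is the Condorcet winner.

Ruiz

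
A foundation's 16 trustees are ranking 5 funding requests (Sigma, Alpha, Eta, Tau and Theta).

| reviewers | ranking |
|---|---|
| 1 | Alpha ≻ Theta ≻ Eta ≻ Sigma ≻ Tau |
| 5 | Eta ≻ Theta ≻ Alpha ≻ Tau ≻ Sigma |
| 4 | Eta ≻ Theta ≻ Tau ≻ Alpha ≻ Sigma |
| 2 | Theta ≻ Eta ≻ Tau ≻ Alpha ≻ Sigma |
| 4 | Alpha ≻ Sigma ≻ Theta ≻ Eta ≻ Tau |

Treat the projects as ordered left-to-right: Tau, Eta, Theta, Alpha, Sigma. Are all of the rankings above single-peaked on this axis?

yes

Axis positions: Tau=1, Eta=2, Theta=3, Alpha=4, Sigma=5.
Faction 1 (peak Alpha at position 4): ranking walks positions 4-3-2-5-1, expanding outward from the peak — single-peaked.
Faction 2 (peak Eta at position 2): ranking walks positions 2-3-4-1-5, expanding outward from the peak — single-peaked.
Faction 3 (peak Eta at position 2): ranking walks positions 2-3-1-4-5, expanding outward from the peak — single-peaked.
Faction 4 (peak Theta at position 3): ranking walks positions 3-2-1-4-5, expanding outward from the peak — single-peaked.
Faction 5 (peak Alpha at position 4): ranking walks positions 4-5-3-2-1, expanding outward from the peak — single-peaked.
Every ranking is single-peaked on this axis.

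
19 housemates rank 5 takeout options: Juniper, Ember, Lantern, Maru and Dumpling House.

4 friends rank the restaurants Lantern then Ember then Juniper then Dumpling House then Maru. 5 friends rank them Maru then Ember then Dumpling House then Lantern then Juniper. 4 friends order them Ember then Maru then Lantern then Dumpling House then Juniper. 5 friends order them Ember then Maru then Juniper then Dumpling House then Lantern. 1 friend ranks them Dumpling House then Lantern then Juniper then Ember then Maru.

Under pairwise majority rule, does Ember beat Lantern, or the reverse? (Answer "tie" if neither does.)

Ember

Ballots ranking Ember above Lantern: 5 + 4 + 5 = 14.
Ballots ranking Lantern above Ember: 19 − 14 = 5.
Ember wins the head-to-head 14–5.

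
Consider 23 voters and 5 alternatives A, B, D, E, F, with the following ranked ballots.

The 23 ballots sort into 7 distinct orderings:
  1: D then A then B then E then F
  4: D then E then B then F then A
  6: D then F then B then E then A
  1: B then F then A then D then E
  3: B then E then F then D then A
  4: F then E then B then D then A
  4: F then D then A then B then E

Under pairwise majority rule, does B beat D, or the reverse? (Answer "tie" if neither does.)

D

Ballots ranking B above D: 1 + 3 + 4 = 8.
Ballots ranking D above B: 23 − 8 = 15.
D wins the head-to-head 15–8.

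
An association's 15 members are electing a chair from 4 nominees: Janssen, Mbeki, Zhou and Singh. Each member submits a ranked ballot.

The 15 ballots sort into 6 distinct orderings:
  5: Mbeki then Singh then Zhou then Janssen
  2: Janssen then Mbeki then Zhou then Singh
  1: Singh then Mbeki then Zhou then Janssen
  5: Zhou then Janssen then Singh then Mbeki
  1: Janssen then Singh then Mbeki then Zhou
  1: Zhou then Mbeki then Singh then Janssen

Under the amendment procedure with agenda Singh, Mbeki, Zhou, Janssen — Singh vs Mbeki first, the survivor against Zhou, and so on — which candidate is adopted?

Janssen

Round 1: Singh vs Mbeki — 7–8, Mbeki advances.
Round 2: Mbeki vs Zhou — 9–6, Mbeki advances.
Round 3: Mbeki vs Janssen — 7–8, Janssen advances.
The agenda winner is Janssen.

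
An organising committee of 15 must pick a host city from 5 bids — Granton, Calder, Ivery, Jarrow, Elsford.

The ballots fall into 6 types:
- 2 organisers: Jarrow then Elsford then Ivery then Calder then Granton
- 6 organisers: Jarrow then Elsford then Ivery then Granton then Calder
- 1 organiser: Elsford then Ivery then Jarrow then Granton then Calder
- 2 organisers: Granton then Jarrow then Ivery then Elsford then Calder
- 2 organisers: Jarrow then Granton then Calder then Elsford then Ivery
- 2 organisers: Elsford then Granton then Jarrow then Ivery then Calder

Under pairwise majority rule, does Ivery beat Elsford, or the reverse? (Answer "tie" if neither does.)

Ballots ranking Ivery above Elsford: 2.
Ballots ranking Elsford above Ivery: 15 − 2 = 13.
Elsford wins the head-to-head 13–2.

Elsford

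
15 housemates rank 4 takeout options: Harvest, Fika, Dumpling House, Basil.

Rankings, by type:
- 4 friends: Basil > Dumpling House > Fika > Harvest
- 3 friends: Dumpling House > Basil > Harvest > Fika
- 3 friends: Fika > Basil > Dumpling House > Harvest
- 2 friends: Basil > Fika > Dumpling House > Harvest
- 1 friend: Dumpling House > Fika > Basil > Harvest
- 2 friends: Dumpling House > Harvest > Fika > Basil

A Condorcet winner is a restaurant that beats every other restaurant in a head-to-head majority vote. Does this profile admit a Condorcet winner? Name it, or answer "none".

Head-to-head results (15 friends):
Harvest vs Fika: Fika wins 10–5.
Harvest vs Dumpling House: Harvest is ranked higher on 0 ballots, Dumpling House on 15. Dumpling House wins 15–0.
Harvest vs Basil: 2 to 13, Basil.
Fika vs Dumpling House: Dumpling House, 10–5.
Fika vs Basil: Fika is ranked higher on 3+1+2 = 6 ballots, Basil on 9. Basil wins 9–6.
Dumpling House vs Basil: Basil, 9–6.
Only Basil has no losses; Basil is the Condorcet winner.

Basil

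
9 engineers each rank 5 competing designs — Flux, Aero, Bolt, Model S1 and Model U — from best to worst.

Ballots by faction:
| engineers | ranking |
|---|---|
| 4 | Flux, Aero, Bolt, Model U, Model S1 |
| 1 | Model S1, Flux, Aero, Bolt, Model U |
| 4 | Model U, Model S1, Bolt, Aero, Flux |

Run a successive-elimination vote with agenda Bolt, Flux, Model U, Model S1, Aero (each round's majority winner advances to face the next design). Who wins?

Model S1

Round 1: Bolt vs Flux — 4–5, Flux advances.
Round 2: Flux vs Model U — 5–4, Flux advances.
Round 3: Flux vs Model S1 — 4–5, Model S1 advances.
Round 4: Model S1 vs Aero — 5–4, Model S1 advances.
Model S1 survives the agenda.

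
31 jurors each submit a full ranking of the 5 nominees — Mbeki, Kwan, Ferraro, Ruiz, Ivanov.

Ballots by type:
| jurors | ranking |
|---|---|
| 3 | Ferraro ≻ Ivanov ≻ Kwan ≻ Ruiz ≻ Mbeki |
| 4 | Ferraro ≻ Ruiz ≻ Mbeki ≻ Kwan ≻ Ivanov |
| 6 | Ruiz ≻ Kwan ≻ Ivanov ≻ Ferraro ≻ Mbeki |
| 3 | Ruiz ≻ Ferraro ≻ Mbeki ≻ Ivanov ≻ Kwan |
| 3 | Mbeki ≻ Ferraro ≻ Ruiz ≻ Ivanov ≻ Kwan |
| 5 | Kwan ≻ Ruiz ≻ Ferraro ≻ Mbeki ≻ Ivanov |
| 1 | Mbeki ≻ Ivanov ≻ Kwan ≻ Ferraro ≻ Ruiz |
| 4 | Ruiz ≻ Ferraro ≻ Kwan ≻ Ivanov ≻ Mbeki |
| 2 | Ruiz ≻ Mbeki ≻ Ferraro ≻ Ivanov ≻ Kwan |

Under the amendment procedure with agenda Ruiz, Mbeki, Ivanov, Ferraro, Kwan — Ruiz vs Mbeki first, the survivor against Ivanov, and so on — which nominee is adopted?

Ruiz

Round 1: Ruiz vs Mbeki — 27–4, Ruiz advances.
Round 2: Ruiz vs Ivanov — 27–4, Ruiz advances.
Round 3: Ruiz vs Ferraro — 20–11, Ruiz advances.
Round 4: Ruiz vs Kwan — 22–9, Ruiz advances.
Ruiz survives the agenda.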